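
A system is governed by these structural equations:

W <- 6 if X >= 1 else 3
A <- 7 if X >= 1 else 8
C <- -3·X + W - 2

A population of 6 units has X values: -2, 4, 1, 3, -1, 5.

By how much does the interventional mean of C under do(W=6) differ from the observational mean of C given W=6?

The intervention sets W=6 in all 6 units regardless of X. Recomputing C per unit gives 10, -8, 1, -5, 7, -11; average -1.
E[C|W=6] averages over only the 4 units with W=6 (X = 4, 1, 3, 5): C = -8, 1, -5, -11, mean -5.75.
Difference = -1 − (-5.75) = 4.75.

4.75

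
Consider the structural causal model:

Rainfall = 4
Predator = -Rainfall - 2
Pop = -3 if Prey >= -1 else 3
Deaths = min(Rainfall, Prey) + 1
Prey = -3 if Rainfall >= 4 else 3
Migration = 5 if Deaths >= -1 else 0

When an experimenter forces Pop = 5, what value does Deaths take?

do(Pop=5) replaces the equation Pop = -3 if Prey >= -1 else 3 with the constant Pop = 5.
No directed path runs from Pop to Deaths, so Deaths keeps its natural value.
Prey = -3 if Rainfall >= 4 else 3  [with Rainfall=4]  = -3
Deaths = min(Rainfall, Prey) + 1  [with Rainfall=4, Prey=-3]  = -2

-2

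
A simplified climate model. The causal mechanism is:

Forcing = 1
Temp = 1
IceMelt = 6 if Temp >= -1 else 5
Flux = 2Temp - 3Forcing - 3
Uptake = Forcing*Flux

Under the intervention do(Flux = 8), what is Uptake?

Intervening sets Flux = 8 and removes its equation (Flux = 2Temp - 3Forcing - 3).
Uptake = Forcing*Flux  [with Forcing=1, Flux=8]  = 8

8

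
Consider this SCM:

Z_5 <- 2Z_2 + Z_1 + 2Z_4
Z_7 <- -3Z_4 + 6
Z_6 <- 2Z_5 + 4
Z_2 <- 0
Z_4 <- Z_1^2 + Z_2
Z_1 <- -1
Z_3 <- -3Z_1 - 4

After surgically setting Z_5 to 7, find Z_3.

do(Z_5=7) replaces the equation Z_5 <- 2Z_2 + Z_1 + 2Z_4 with the constant Z_5 = 7.
Z_3 is not downstream of the intervention, so its value is determined by the original equations.
Z_3 = -3Z_1 - 4  [with Z_1=-1]  = -1

-1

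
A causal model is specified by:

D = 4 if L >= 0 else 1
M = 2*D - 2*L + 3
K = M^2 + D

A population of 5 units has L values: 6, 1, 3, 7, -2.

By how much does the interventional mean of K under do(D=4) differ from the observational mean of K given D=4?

do(D=4) breaks D's dependence on L. With D=4 fixed, K across the units is 5, 85, 29, 13, 229, mean 72.2.
Conditioning on D=4 selects the 4 unit(s) with L ∈ {6, 1, 3, 7}. Their K values: 5, 85, 29, 13. Mean = 33.
Difference = 72.2 − 33 = 39.2.

39.2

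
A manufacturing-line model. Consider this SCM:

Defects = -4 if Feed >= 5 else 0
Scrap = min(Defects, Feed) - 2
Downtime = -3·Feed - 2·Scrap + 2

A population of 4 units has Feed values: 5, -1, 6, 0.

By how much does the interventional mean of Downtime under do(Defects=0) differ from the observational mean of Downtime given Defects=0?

do(Defects=0) breaks Defects's dependence on Feed. With Defects=0 fixed, Downtime across the units is -9, 11, -12, 6, mean -1.
E[Downtime|Defects=0] averages over only the 2 units with Defects=0 (Feed = -1, 0): Downtime = 11, 6, mean 8.5.
Difference = -1 − 8.5 = -9.5.

-9.5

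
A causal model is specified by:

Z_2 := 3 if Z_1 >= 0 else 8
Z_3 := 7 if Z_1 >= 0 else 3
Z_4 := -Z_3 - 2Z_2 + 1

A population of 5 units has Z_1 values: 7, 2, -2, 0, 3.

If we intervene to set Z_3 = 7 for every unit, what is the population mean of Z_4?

do(Z_3=7) breaks Z_3's dependence on Z_1. With Z_3=7 fixed, Z_4 across the units is -12, -12, -22, -12, -12, mean -14.

-14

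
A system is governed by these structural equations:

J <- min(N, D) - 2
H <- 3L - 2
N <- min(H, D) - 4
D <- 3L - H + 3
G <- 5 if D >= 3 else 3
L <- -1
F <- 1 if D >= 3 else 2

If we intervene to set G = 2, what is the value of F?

1

Intervening sets G = 2 and removes its equation (G <- 5 if D >= 3 else 3).
No directed path runs from G to F, so F keeps its natural value.
H = 3L - 2  [with L=-1]  = -5
D = 3L - H + 3  [with L=-1, H=-5]  = 5
F = 1 if D >= 3 else 2  [with D=5]  = 1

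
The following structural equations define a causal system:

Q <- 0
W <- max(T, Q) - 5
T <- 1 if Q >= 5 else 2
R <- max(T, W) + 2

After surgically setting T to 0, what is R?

2

Under do(T=0), the mechanism T <- 1 if Q >= 5 else 2 is discarded; T is fixed at 0.
W = max(T, Q) - 5  [with T=0, Q=0]  = -5
R = max(T, W) + 2  [with T=0, W=-5]  = 2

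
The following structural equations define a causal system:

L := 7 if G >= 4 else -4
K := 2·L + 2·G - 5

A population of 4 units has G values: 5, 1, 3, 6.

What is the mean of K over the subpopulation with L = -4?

E[K|L=-4] averages over only the 2 units with L=-4 (G = 1, 3): K = -11, -7, mean -9.

-9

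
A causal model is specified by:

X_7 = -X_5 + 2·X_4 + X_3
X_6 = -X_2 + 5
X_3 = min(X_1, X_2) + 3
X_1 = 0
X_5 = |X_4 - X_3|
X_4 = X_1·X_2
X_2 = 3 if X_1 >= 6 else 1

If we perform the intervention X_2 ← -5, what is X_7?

-4

Under do(X_2=-5), the mechanism X_2 = 3 if X_1 >= 6 else 1 is discarded; X_2 is fixed at -5.
X_3 = min(X_1, X_2) + 3  [with X_1=0, X_2=-5]  = -2
X_4 = X_1·X_2  [with X_1=0, X_2=-5]  = 0
X_5 = |X_4 - X_3|  [with X_4=0, X_3=-2]  = 2
X_7 = -X_5 + 2·X_4 + X_3  [with X_5=2, X_4=0, X_3=-2]  = -4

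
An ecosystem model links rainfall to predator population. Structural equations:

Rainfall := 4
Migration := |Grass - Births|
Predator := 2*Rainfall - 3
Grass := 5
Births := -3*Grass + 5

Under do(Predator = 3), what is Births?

The intervention breaks the incoming arrows to Predator: Predator := 2*Rainfall - 3 no longer applies, and Predator = 3.
Births is not downstream of the intervention, so its value is determined by the original equations.
Births = -3*Grass + 5  [with Grass=5]  = -10

-10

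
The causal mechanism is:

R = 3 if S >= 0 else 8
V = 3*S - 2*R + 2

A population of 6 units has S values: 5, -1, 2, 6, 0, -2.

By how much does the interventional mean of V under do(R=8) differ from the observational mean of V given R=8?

The intervention sets R=8 in all 6 units regardless of S. Recomputing V per unit gives 1, -17, -8, 4, -14, -20; average -9.
E[V|R=8] averages over only the 2 units with R=8 (S = -1, -2): V = -17, -20, mean -18.5.
Difference = -9 − (-18.5) = 9.5.

9.5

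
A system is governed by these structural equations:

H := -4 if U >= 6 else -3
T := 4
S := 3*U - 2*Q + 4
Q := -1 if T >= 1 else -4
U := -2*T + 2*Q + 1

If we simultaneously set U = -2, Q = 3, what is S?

The joint intervention fixes U = -2, Q = 3, removing each variable's own equation.
S = 3*U - 2*Q + 4  [with U=-2, Q=3]  = -8

-8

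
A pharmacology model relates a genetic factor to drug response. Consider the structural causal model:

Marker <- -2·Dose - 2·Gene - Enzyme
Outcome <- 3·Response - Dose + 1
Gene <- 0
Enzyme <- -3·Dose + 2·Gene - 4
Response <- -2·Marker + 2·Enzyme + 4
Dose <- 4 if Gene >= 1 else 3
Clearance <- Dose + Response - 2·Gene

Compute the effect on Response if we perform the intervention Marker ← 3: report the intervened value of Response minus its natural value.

Intervening sets Marker = 3 and removes its equation (Marker <- -2·Dose - 2·Gene - Enzyme).
Dose = 4 if Gene >= 1 else 3  [with Gene=0]  = 3
Enzyme = -3·Dose + 2·Gene - 4  [with Dose=3, Gene=0]  = -13
Response = -2·Marker + 2·Enzyme + 4  [with Marker=3, Enzyme=-13]  = -28
Without intervention: Dose = 4 if Gene >= 1 else 3  [with Gene=0]  = 3; Enzyme = -3·Dose + 2·Gene - 4  [with Dose=3, Gene=0]  = -13; Marker = -2·Dose - 2·Gene - Enzyme  [with Dose=3, Gene=0, Enzyme=-13]  = 7; Response = -2·Marker + 2·Enzyme + 4  [with Marker=7, Enzyme=-13]  = -36.
Change = -28 − (-36) = 8.

8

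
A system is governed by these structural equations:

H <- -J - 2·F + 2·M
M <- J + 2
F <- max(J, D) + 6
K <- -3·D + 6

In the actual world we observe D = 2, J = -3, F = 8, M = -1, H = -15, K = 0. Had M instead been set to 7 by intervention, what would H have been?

1

Intervening sets M = 7 and removes its equation (M <- J + 2).
F = max(J, D) + 6  [with J=-3, D=2]  = 8
H = -J - 2·F + 2·M  [with J=-3, F=8, M=7]  = 1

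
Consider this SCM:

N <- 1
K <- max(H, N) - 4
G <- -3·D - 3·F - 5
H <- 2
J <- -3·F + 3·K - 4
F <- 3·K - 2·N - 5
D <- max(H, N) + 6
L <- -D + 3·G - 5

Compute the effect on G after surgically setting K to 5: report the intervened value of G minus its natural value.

-63

The intervention breaks the incoming arrows to K: K <- max(H, N) - 4 no longer applies, and K = 5.
F = 3·K - 2·N - 5  [with K=5, N=1]  = 8
D = max(H, N) + 6  [with H=2, N=1]  = 8
G = -3·D - 3·F - 5  [with D=8, F=8]  = -53
Without intervention: K = max(H, N) - 4  [with H=2, N=1]  = -2; F = 3·K - 2·N - 5  [with K=-2, N=1]  = -13; D = max(H, N) + 6  [with H=2, N=1]  = 8; G = -3·D - 3·F - 5  [with D=8, F=-13]  = 10.
Change = -53 − 10 = -63.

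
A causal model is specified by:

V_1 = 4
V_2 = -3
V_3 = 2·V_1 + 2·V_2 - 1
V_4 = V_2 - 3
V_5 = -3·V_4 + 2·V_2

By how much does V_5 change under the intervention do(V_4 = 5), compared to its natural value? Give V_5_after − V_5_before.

Intervening sets V_4 = 5 and removes its equation (V_4 = V_2 - 3).
V_5 = -3·V_4 + 2·V_2  [with V_4=5, V_2=-3]  = -21
Without intervention: V_4 = V_2 - 3  [with V_2=-3]  = -6; V_5 = -3·V_4 + 2·V_2  [with V_4=-6, V_2=-3]  = 12.
Change = -21 − 12 = -33.

-33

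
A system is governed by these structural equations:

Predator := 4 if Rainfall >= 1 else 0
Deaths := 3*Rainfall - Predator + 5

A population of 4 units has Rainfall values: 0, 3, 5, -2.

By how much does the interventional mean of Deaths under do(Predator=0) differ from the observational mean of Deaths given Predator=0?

7.5

Every unit gets Predator=0 under the intervention. Deaths values become 5, 14, 20, -1; E[Deaths|do(Predator=0)] = 9.5.
E[Deaths|Predator=0] averages over only the 2 units with Predator=0 (Rainfall = 0, -2): Deaths = 5, -1, mean 2.
Difference = 9.5 − 2 = 7.5.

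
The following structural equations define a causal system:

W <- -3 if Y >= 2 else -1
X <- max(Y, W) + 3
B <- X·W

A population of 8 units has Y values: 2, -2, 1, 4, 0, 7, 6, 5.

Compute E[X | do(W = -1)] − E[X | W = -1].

3

The intervention sets W=-1 in all 8 units regardless of Y. Recomputing X per unit gives 5, 2, 4, 7, 3, 10, 9, 8; average 6.
E[X|W=-1] averages over only the 3 units with W=-1 (Y = -2, 1, 0): X = 2, 4, 3, mean 3.
Difference = 6 − 3 = 3.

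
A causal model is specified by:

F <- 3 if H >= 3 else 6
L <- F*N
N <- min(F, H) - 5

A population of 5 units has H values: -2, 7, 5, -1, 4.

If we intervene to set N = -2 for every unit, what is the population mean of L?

do(N=-2) breaks N's dependence on H. With N=-2 fixed, L across the units is -12, -6, -6, -12, -6, mean -8.4.

-8.4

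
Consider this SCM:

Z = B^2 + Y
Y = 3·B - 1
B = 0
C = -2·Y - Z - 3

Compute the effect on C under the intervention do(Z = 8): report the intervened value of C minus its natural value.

-9

The intervention breaks the incoming arrows to Z: Z = B^2 + Y no longer applies, and Z = 8.
Y = 3·B - 1  [with B=0]  = -1
C = -2·Y - Z - 3  [with Y=-1, Z=8]  = -9
Without intervention: Y = 3·B - 1  [with B=0]  = -1; Z = B^2 + Y  [with B=0, Y=-1]  = -1; C = -2·Y - Z - 3  [with Y=-1, Z=-1]  = 0.
Change = -9 − 0 = -9.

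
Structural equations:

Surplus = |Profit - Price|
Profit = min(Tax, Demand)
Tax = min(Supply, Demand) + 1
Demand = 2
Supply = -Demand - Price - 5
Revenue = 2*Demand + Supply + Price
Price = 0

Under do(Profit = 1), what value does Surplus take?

1

Intervening sets Profit = 1 and removes its equation (Profit = min(Tax, Demand)).
Surplus = |Profit - Price|  [with Profit=1, Price=0]  = 1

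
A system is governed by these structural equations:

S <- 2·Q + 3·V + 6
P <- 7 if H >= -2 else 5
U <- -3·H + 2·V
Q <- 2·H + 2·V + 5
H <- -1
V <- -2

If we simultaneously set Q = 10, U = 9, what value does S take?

20

The joint intervention fixes Q = 10, U = 9, removing each variable's own equation.
S = 2·Q + 3·V + 6  [with Q=10, V=-2]  = 20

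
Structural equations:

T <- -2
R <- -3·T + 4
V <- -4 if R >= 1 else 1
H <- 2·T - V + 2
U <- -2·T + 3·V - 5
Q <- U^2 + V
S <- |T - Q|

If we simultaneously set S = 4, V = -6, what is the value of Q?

Setting S = 4, V = -6 by intervention discards those variables' equations.
U = -2·T + 3·V - 5  [with T=-2, V=-6]  = -19
Q = U^2 + V  [with U=-19, V=-6]  = 355

355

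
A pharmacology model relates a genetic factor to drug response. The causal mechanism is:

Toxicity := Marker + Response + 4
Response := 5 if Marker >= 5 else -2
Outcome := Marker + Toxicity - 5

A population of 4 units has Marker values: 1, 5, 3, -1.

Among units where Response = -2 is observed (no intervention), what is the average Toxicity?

E[Toxicity|Response=-2] averages over only the 3 units with Response=-2 (Marker = 1, 3, -1): Toxicity = 3, 5, 1, mean 3.

3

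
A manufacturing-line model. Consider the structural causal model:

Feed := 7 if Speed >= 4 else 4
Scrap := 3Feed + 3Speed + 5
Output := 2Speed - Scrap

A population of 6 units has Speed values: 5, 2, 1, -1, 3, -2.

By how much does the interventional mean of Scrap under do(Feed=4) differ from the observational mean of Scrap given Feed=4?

do(Feed=4) breaks Feed's dependence on Speed. With Feed=4 fixed, Scrap across the units is 32, 23, 20, 14, 26, 11, mean 21.
Observing Feed=4 restricts to units where Feed's equation naturally yields 4: Speed ∈ {2, 1, -1, 3, -2}. In that subpopulation Scrap = 23, 20, 14, 26, 11, mean 18.8.
Difference = 21 − 18.8 = 2.2.

2.2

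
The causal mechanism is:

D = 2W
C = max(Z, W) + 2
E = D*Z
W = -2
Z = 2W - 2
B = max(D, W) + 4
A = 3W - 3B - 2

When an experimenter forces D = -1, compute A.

-17

do(D=-1) replaces the equation D = 2W with the constant D = -1.
B = max(D, W) + 4  [with D=-1, W=-2]  = 3
A = 3W - 3B - 2  [with W=-2, B=3]  = -17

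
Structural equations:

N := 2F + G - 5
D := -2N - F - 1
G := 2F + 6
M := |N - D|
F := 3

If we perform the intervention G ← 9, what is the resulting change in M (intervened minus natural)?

-9

do(G=9) replaces the equation G := 2F + 6 with the constant G = 9.
N = 2F + G - 5  [with F=3, G=9]  = 10
D = -2N - F - 1  [with N=10, F=3]  = -24
M = |N - D|  [with N=10, D=-24]  = 34
Without intervention: G = 2F + 6  [with F=3]  = 12; N = 2F + G - 5  [with F=3, G=12]  = 13; D = -2N - F - 1  [with N=13, F=3]  = -30; M = |N - D|  [with N=13, D=-30]  = 43.
Change = 34 − 43 = -9.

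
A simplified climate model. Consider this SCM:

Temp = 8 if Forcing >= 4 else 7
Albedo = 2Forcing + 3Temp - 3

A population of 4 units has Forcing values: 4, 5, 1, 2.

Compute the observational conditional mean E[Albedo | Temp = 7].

E[Albedo|Temp=7] averages over only the 2 units with Temp=7 (Forcing = 1, 2): Albedo = 20, 22, mean 21.

21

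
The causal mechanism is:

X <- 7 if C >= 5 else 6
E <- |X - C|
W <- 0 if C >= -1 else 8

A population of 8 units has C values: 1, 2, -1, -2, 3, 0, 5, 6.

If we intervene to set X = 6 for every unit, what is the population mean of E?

4.25

Under do(X=6), X's equation is replaced by X=6 for every unit. Per-unit E: 5, 4, 7, 8, 3, 6, 1, 0. Mean = 4.25.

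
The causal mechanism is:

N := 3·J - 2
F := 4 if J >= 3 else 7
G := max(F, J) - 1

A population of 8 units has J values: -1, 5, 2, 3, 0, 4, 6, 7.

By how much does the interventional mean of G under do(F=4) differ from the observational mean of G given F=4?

-0.45

Every unit gets F=4 under the intervention. G values become 3, 4, 3, 3, 3, 3, 5, 6; E[G|do(F=4)] = 3.75.
E[G|F=4] averages over only the 5 units with F=4 (J = 5, 3, 4, 6, 7): G = 4, 3, 3, 5, 6, mean 4.2.
Difference = 3.75 − 4.2 = -0.45.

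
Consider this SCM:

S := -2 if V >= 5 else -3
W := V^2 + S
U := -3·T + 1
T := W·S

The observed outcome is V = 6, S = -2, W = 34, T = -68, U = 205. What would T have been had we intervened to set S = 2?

76

Under do(S=2), the mechanism S := -2 if V >= 5 else -3 is discarded; S is fixed at 2.
W = V^2 + S  [with V=6, S=2]  = 38
T = W·S  [with W=38, S=2]  = 76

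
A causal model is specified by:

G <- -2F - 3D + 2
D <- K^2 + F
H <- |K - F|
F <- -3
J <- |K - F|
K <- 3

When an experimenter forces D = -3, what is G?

17

Intervening sets D = -3 and removes its equation (D <- K^2 + F).
G = -2F - 3D + 2  [with F=-3, D=-3]  = 17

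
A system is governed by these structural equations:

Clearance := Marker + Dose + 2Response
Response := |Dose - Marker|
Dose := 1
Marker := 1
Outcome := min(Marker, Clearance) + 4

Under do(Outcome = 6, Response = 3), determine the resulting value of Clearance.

Under do(Outcome = 6, Response = 3), each intervened variable's structural equation is replaced by its fixed value.
Clearance = Marker + Dose + 2Response  [with Marker=1, Dose=1, Response=3]  = 8

8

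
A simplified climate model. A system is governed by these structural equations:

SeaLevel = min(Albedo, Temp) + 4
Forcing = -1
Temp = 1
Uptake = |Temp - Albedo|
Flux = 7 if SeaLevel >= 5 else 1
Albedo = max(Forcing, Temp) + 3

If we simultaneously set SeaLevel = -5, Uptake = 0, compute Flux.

Setting SeaLevel = -5, Uptake = 0 by intervention discards those variables' equations.
Flux = 7 if SeaLevel >= 5 else 1  [with SeaLevel=-5]  = 1

1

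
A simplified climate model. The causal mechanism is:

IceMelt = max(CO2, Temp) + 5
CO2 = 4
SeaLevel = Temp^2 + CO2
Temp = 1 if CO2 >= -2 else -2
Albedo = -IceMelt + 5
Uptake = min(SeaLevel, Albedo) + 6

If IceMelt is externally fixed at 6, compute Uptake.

5

The intervention breaks the incoming arrows to IceMelt: IceMelt = max(CO2, Temp) + 5 no longer applies, and IceMelt = 6.
Temp = 1 if CO2 >= -2 else -2  [with CO2=4]  = 1
Albedo = -IceMelt + 5  [with IceMelt=6]  = -1
SeaLevel = Temp^2 + CO2  [with Temp=1, CO2=4]  = 5
Uptake = min(SeaLevel, Albedo) + 6  [with SeaLevel=5, Albedo=-1]  = 5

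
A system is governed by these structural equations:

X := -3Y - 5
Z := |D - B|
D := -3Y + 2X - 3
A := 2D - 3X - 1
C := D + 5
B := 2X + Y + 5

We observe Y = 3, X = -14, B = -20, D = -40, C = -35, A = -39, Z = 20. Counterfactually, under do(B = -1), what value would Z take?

39

The intervention breaks the incoming arrows to B: B := 2X + Y + 5 no longer applies, and B = -1.
X = -3Y - 5  [with Y=3]  = -14
D = -3Y + 2X - 3  [with Y=3, X=-14]  = -40
Z = |D - B|  [with D=-40, B=-1]  = 39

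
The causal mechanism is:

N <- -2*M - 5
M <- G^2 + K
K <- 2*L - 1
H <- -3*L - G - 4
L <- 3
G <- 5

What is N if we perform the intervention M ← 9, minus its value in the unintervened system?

Under do(M=9), the mechanism M <- G^2 + K is discarded; M is fixed at 9.
N = -2*M - 5  [with M=9]  = -23
Without intervention: K = 2*L - 1  [with L=3]  = 5; M = G^2 + K  [with G=5, K=5]  = 30; N = -2*M - 5  [with M=30]  = -65.
Change = -23 − (-65) = 42.

42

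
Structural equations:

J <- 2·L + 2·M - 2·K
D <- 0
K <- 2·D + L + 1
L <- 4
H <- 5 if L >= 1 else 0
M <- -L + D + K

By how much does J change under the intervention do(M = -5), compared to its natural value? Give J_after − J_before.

-12

The intervention breaks the incoming arrows to M: M <- -L + D + K no longer applies, and M = -5.
K = 2·D + L + 1  [with D=0, L=4]  = 5
J = 2·L + 2·M - 2·K  [with L=4, M=-5, K=5]  = -12
Without intervention: K = 2·D + L + 1  [with D=0, L=4]  = 5; M = -L + D + K  [with L=4, D=0, K=5]  = 1; J = 2·L + 2·M - 2·K  [with L=4, M=1, K=5]  = 0.
Change = -12 − 0 = -12.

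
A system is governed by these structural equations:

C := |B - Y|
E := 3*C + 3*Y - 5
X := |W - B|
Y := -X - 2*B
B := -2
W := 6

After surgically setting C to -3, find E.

The intervention breaks the incoming arrows to C: C := |B - Y| no longer applies, and C = -3.
X = |W - B|  [with W=6, B=-2]  = 8
Y = -X - 2*B  [with X=8, B=-2]  = -4
E = 3*C + 3*Y - 5  [with C=-3, Y=-4]  = -26

-26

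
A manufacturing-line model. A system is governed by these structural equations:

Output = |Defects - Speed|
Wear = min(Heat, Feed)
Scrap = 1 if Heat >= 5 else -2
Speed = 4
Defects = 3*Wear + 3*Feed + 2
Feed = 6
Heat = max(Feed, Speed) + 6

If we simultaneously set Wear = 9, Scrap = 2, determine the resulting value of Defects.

Setting Wear = 9, Scrap = 2 by intervention discards those variables' equations.
Defects = 3*Wear + 3*Feed + 2  [with Wear=9, Feed=6]  = 47

47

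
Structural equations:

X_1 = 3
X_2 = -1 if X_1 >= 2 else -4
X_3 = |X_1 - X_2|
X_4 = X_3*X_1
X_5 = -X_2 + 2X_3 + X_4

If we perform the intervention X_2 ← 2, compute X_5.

do(X_2=2) replaces the equation X_2 = -1 if X_1 >= 2 else -4 with the constant X_2 = 2.
X_3 = |X_1 - X_2|  [with X_1=3, X_2=2]  = 1
X_4 = X_3*X_1  [with X_3=1, X_1=3]  = 3
X_5 = -X_2 + 2X_3 + X_4  [with X_2=2, X_3=1, X_4=3]  = 3

3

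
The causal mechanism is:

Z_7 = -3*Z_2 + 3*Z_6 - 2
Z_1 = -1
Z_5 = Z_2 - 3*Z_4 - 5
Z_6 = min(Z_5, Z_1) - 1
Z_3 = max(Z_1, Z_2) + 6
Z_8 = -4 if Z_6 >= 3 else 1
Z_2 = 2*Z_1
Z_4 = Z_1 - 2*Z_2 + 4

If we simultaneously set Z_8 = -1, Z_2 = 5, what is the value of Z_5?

Under do(Z_8 = -1, Z_2 = 5), each intervened variable's structural equation is replaced by its fixed value.
Z_4 = Z_1 - 2*Z_2 + 4  [with Z_1=-1, Z_2=5]  = -7
Z_5 = Z_2 - 3*Z_4 - 5  [with Z_2=5, Z_4=-7]  = 21

21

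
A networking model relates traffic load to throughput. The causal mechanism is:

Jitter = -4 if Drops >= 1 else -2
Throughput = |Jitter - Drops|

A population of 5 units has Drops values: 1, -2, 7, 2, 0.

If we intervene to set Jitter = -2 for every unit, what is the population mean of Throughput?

do(Jitter=-2) breaks Jitter's dependence on Drops. With Jitter=-2 fixed, Throughput across the units is 3, 0, 9, 4, 2, mean 3.6.

3.6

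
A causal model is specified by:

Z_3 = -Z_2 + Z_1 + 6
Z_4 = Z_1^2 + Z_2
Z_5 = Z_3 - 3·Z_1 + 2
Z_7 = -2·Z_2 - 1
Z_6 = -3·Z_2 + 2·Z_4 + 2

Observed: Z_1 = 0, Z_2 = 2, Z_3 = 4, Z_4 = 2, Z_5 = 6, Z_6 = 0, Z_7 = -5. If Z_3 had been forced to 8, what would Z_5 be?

10

do(Z_3=8) replaces the equation Z_3 = -Z_2 + Z_1 + 6 with the constant Z_3 = 8.
Z_5 = Z_3 - 3·Z_1 + 2  [with Z_3=8, Z_1=0]  = 10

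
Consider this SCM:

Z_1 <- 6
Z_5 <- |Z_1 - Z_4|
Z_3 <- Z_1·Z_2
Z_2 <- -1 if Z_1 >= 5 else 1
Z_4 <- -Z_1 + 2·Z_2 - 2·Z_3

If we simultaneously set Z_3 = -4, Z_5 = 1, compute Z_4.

0

The joint intervention fixes Z_3 = -4, Z_5 = 1, removing each variable's own equation.
Z_2 = -1 if Z_1 >= 5 else 1  [with Z_1=6]  = -1
Z_4 = -Z_1 + 2·Z_2 - 2·Z_3  [with Z_1=6, Z_2=-1, Z_3=-4]  = 0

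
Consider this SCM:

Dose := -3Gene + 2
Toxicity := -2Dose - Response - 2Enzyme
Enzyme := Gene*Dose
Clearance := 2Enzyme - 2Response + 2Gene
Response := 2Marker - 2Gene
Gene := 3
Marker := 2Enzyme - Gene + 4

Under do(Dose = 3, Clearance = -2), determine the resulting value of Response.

Setting Dose = 3, Clearance = -2 by intervention discards those variables' equations.
Enzyme = Gene*Dose  [with Gene=3, Dose=3]  = 9
Marker = 2Enzyme - Gene + 4  [with Enzyme=9, Gene=3]  = 19
Response = 2Marker - 2Gene  [with Marker=19, Gene=3]  = 32

32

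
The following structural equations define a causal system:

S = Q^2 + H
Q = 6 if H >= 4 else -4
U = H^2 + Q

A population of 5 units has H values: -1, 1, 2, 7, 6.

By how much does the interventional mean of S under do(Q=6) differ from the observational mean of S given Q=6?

The intervention sets Q=6 in all 5 units regardless of H. Recomputing S per unit gives 35, 37, 38, 43, 42; average 39.
Conditioning on Q=6 selects the 2 unit(s) with H ∈ {7, 6}. Their S values: 43, 42. Mean = 42.5.
Difference = 39 − 42.5 = -3.5.

-3.5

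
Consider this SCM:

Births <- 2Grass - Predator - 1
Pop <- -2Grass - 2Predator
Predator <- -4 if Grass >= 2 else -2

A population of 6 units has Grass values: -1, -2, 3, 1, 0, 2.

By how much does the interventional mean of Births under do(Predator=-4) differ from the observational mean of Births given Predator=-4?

-4

The intervention sets Predator=-4 in all 6 units regardless of Grass. Recomputing Births per unit gives 1, -1, 9, 5, 3, 7; average 4.
Conditioning on Predator=-4 selects the 2 unit(s) with Grass ∈ {3, 2}. Their Births values: 9, 7. Mean = 8.
Difference = 4 − 8 = -4.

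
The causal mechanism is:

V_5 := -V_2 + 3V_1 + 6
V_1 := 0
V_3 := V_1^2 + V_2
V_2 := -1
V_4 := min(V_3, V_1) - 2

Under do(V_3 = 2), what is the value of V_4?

-2

The intervention breaks the incoming arrows to V_3: V_3 := V_1^2 + V_2 no longer applies, and V_3 = 2.
V_4 = min(V_3, V_1) - 2  [with V_3=2, V_1=0]  = -2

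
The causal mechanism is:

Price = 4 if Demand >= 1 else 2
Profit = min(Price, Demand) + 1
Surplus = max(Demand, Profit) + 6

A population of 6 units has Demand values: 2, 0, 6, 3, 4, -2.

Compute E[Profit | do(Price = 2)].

2

do(Price=2) breaks Price's dependence on Demand. With Price=2 fixed, Profit across the units is 3, 1, 3, 3, 3, -1, mean 2.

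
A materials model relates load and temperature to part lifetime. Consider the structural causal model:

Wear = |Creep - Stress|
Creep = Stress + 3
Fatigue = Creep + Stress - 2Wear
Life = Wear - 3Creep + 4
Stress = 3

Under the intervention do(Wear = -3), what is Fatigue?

15

The intervention breaks the incoming arrows to Wear: Wear = |Creep - Stress| no longer applies, and Wear = -3.
Creep = Stress + 3  [with Stress=3]  = 6
Fatigue = Creep + Stress - 2Wear  [with Creep=6, Stress=3, Wear=-3]  = 15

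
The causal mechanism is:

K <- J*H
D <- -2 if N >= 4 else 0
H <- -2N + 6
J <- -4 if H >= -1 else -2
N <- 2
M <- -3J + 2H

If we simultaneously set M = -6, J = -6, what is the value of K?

-12

The joint intervention fixes M = -6, J = -6, removing each variable's own equation.
H = -2N + 6  [with N=2]  = 2
K = J*H  [with J=-6, H=2]  = -12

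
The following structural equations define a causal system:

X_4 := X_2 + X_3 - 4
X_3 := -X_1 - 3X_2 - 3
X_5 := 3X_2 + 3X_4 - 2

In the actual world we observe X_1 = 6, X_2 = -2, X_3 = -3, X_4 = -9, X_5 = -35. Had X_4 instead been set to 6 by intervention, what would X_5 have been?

10

Intervening sets X_4 = 6 and removes its equation (X_4 := X_2 + X_3 - 4).
X_5 = 3X_2 + 3X_4 - 2  [with X_2=-2, X_4=6]  = 10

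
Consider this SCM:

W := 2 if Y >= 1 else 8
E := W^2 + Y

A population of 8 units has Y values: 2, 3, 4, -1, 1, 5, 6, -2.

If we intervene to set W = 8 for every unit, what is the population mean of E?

66.25

The intervention sets W=8 in all 8 units regardless of Y. Recomputing E per unit gives 66, 67, 68, 63, 65, 69, 70, 62; average 66.25.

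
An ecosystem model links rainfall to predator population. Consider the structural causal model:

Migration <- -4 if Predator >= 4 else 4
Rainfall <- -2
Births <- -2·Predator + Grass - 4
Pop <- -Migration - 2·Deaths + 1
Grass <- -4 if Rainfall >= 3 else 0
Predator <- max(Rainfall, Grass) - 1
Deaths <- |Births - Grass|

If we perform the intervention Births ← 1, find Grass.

The intervention breaks the incoming arrows to Births: Births <- -2·Predator + Grass - 4 no longer applies, and Births = 1.
Since Grass is not a descendant of the intervened variable, it is unaffected.
Grass = -4 if Rainfall >= 3 else 0  [with Rainfall=-2]  = 0

0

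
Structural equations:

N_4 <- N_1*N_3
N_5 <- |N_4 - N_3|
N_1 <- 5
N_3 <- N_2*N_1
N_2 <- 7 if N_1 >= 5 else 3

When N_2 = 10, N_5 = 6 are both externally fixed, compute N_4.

250

The joint intervention fixes N_2 = 10, N_5 = 6, removing each variable's own equation.
N_3 = N_2*N_1  [with N_2=10, N_1=5]  = 50
N_4 = N_1*N_3  [with N_1=5, N_3=50]  = 250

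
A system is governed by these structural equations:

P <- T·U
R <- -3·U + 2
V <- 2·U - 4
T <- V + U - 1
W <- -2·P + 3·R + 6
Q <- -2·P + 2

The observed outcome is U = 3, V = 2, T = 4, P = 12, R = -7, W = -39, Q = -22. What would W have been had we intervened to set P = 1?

-17

Under do(P=1), the mechanism P <- T·U is discarded; P is fixed at 1.
R = -3·U + 2  [with U=3]  = -7
W = -2·P + 3·R + 6  [with P=1, R=-7]  = -17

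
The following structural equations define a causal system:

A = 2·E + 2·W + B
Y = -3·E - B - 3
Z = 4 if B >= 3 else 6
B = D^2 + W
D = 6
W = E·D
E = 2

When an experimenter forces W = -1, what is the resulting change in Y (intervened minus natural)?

13

do(W=-1) replaces the equation W = E·D with the constant W = -1.
B = D^2 + W  [with D=6, W=-1]  = 35
Y = -3·E - B - 3  [with E=2, B=35]  = -44
Without intervention: W = E·D  [with E=2, D=6]  = 12; B = D^2 + W  [with D=6, W=12]  = 48; Y = -3·E - B - 3  [with E=2, B=48]  = -57.
Change = -44 − (-57) = 13.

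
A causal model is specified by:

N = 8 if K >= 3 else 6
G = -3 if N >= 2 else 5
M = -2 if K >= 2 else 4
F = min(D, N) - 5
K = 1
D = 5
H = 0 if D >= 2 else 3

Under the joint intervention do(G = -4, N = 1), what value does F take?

The joint intervention fixes G = -4, N = 1, removing each variable's own equation.
F = min(D, N) - 5  [with D=5, N=1]  = -4

-4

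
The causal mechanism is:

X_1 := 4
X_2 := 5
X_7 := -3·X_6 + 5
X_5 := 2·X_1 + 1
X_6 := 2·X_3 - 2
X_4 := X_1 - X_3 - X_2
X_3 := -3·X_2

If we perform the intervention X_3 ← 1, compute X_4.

-2

The intervention breaks the incoming arrows to X_3: X_3 := -3·X_2 no longer applies, and X_3 = 1.
X_4 = X_1 - X_3 - X_2  [with X_1=4, X_3=1, X_2=5]  = -2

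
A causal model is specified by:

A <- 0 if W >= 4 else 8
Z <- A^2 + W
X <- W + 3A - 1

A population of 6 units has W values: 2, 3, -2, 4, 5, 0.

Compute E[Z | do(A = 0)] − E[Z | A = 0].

-2.5

do(A=0) breaks A's dependence on W. With A=0 fixed, Z across the units is 2, 3, -2, 4, 5, 0, mean 2.
E[Z|A=0] averages over only the 2 units with A=0 (W = 4, 5): Z = 4, 5, mean 4.5.
Difference = 2 − 4.5 = -2.5.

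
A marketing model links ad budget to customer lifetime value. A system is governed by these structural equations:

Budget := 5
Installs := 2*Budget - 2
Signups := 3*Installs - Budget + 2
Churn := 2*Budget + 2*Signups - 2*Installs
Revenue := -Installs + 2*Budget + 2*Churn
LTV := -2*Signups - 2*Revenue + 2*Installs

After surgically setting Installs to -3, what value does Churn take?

Under do(Installs=-3), the mechanism Installs := 2*Budget - 2 is discarded; Installs is fixed at -3.
Signups = 3*Installs - Budget + 2  [with Installs=-3, Budget=5]  = -12
Churn = 2*Budget + 2*Signups - 2*Installs  [with Budget=5, Signups=-12, Installs=-3]  = -8

-8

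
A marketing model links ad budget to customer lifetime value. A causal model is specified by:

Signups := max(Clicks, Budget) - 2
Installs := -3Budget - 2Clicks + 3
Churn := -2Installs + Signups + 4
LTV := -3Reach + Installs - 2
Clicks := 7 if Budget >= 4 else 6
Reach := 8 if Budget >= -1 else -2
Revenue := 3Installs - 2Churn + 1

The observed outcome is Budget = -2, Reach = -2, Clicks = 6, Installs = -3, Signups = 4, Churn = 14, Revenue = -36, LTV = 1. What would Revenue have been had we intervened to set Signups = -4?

-20

Under do(Signups=-4), the mechanism Signups := max(Clicks, Budget) - 2 is discarded; Signups is fixed at -4.
Clicks = 7 if Budget >= 4 else 6  [with Budget=-2]  = 6
Installs = -3Budget - 2Clicks + 3  [with Budget=-2, Clicks=6]  = -3
Churn = -2Installs + Signups + 4  [with Installs=-3, Signups=-4]  = 6
Revenue = 3Installs - 2Churn + 1  [with Installs=-3, Churn=6]  = -20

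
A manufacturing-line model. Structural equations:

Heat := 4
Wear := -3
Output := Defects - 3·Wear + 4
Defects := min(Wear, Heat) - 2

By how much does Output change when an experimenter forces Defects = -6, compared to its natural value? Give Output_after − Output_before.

-1

The intervention breaks the incoming arrows to Defects: Defects := min(Wear, Heat) - 2 no longer applies, and Defects = -6.
Output = Defects - 3·Wear + 4  [with Defects=-6, Wear=-3]  = 7
Without intervention: Defects = min(Wear, Heat) - 2  [with Wear=-3, Heat=4]  = -5; Output = Defects - 3·Wear + 4  [with Defects=-5, Wear=-3]  = 8.
Change = 7 − 8 = -1.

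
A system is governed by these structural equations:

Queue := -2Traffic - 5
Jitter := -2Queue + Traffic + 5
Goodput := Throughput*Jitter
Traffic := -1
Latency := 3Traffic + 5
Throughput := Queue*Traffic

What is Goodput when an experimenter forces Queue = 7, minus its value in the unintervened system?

40

The intervention breaks the incoming arrows to Queue: Queue := -2Traffic - 5 no longer applies, and Queue = 7.
Jitter = -2Queue + Traffic + 5  [with Queue=7, Traffic=-1]  = -10
Throughput = Queue*Traffic  [with Queue=7, Traffic=-1]  = -7
Goodput = Throughput*Jitter  [with Throughput=-7, Jitter=-10]  = 70
Without intervention: Queue = -2Traffic - 5  [with Traffic=-1]  = -3; Jitter = -2Queue + Traffic + 5  [with Queue=-3, Traffic=-1]  = 10; Throughput = Queue*Traffic  [with Queue=-3, Traffic=-1]  = 3; Goodput = Throughput*Jitter  [with Throughput=3, Jitter=10]  = 30.
Change = 70 − 30 = 40.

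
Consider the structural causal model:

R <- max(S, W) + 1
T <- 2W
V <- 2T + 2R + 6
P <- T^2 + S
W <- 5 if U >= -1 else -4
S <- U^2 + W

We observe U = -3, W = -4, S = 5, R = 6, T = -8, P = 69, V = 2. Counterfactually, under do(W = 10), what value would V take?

86

Under do(W=10), the mechanism W <- 5 if U >= -1 else -4 is discarded; W is fixed at 10.
S = U^2 + W  [with U=-3, W=10]  = 19
R = max(S, W) + 1  [with S=19, W=10]  = 20
T = 2W  [with W=10]  = 20
V = 2T + 2R + 6  [with T=20, R=20]  = 86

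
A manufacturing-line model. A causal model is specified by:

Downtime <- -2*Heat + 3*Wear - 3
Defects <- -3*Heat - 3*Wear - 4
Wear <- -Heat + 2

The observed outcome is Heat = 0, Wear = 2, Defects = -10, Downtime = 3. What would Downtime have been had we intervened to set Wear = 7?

Under do(Wear=7), the mechanism Wear <- -Heat + 2 is discarded; Wear is fixed at 7.
Downtime = -2*Heat + 3*Wear - 3  [with Heat=0, Wear=7]  = 18

18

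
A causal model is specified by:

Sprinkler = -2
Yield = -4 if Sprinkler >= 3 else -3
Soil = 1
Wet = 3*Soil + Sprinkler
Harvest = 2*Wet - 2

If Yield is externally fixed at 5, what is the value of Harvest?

Intervening sets Yield = 5 and removes its equation (Yield = -4 if Sprinkler >= 3 else -3).
No directed path runs from Yield to Harvest, so Harvest keeps its natural value.
Wet = 3*Soil + Sprinkler  [with Soil=1, Sprinkler=-2]  = 1
Harvest = 2*Wet - 2  [with Wet=1]  = 0

0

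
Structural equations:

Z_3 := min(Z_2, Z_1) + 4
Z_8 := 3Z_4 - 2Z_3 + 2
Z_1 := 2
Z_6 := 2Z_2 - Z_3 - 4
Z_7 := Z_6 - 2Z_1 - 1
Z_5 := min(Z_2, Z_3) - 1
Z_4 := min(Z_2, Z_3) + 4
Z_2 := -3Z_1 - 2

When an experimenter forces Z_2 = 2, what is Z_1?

2

Under do(Z_2=2), the mechanism Z_2 := -3Z_1 - 2 is discarded; Z_2 is fixed at 2.
Z_1 is not downstream of the intervention, so its value is determined by the original equations.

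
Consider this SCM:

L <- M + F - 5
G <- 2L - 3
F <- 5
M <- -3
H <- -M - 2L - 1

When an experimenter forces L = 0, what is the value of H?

The intervention breaks the incoming arrows to L: L <- M + F - 5 no longer applies, and L = 0.
H = -M - 2L - 1  [with M=-3, L=0]  = 2

2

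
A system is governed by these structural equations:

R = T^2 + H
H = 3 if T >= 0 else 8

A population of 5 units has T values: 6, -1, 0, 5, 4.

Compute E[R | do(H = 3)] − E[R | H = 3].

-3.65

Every unit gets H=3 under the intervention. R values become 39, 4, 3, 28, 19; E[R|do(H=3)] = 18.6.
Observing H=3 restricts to units where H's equation naturally yields 3: T ∈ {6, 0, 5, 4}. In that subpopulation R = 39, 3, 28, 19, mean 22.25.
Difference = 18.6 − 22.25 = -3.65.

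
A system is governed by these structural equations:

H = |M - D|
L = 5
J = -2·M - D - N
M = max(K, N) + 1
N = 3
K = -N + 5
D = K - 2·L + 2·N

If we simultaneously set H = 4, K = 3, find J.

-10

Setting H = 4, K = 3 by intervention discards those variables' equations.
M = max(K, N) + 1  [with K=3, N=3]  = 4
D = K - 2·L + 2·N  [with K=3, L=5, N=3]  = -1
J = -2·M - D - N  [with M=4, D=-1, N=3]  = -10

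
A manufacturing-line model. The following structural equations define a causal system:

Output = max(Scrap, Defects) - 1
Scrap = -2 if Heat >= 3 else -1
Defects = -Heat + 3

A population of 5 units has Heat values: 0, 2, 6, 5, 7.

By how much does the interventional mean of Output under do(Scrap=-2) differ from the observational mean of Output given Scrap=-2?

1.6

The intervention sets Scrap=-2 in all 5 units regardless of Heat. Recomputing Output per unit gives 2, 0, -3, -3, -3; average -1.4.
E[Output|Scrap=-2] averages over only the 3 units with Scrap=-2 (Heat = 6, 5, 7): Output = -3, -3, -3, mean -3.
Difference = -1.4 − (-3) = 1.6.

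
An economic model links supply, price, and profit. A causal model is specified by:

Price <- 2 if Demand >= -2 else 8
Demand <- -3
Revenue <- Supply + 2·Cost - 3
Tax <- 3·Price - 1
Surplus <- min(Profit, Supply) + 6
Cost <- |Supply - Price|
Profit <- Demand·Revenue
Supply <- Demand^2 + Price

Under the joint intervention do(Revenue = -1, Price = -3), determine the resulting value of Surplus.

9

Under do(Revenue = -1, Price = -3), each intervened variable's structural equation is replaced by its fixed value.
Supply = Demand^2 + Price  [with Demand=-3, Price=-3]  = 6
Profit = Demand·Revenue  [with Demand=-3, Revenue=-1]  = 3
Surplus = min(Profit, Supply) + 6  [with Profit=3, Supply=6]  = 9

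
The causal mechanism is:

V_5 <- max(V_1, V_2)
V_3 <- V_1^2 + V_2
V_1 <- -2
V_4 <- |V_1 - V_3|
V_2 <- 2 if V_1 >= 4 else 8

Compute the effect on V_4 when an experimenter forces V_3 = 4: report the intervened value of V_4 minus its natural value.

-8

The intervention breaks the incoming arrows to V_3: V_3 <- V_1^2 + V_2 no longer applies, and V_3 = 4.
V_4 = |V_1 - V_3|  [with V_1=-2, V_3=4]  = 6
Without intervention: V_2 = 2 if V_1 >= 4 else 8  [with V_1=-2]  = 8; V_3 = V_1^2 + V_2  [with V_1=-2, V_2=8]  = 12; V_4 = |V_1 - V_3|  [with V_1=-2, V_3=12]  = 14.
Change = 6 − 14 = -8.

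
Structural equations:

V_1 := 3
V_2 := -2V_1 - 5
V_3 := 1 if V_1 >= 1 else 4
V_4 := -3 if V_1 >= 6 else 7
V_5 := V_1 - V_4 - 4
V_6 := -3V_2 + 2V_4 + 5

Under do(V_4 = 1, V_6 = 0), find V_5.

Setting V_4 = 1, V_6 = 0 by intervention discards those variables' equations.
V_5 = V_1 - V_4 - 4  [with V_1=3, V_4=1]  = -2

-2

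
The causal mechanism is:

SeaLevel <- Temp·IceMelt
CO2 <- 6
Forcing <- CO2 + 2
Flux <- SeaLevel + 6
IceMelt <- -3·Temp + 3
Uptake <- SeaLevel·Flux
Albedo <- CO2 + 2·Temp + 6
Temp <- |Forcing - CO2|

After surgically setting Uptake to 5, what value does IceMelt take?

The intervention breaks the incoming arrows to Uptake: Uptake <- SeaLevel·Flux no longer applies, and Uptake = 5.
Since IceMelt is not a descendant of the intervened variable, it is unaffected.
Forcing = CO2 + 2  [with CO2=6]  = 8
Temp = |Forcing - CO2|  [with Forcing=8, CO2=6]  = 2
IceMelt = -3·Temp + 3  [with Temp=2]  = -3

-3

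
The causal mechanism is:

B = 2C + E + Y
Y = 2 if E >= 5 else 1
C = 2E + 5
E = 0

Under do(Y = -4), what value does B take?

Under do(Y=-4), the mechanism Y = 2 if E >= 5 else 1 is discarded; Y is fixed at -4.
C = 2E + 5  [with E=0]  = 5
B = 2C + E + Y  [with C=5, E=0, Y=-4]  = 6

6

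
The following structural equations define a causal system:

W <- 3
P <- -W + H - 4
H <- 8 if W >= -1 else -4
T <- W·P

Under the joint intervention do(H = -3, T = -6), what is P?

-10

The joint intervention fixes H = -3, T = -6, removing each variable's own equation.
P = -W + H - 4  [with W=3, H=-3]  = -10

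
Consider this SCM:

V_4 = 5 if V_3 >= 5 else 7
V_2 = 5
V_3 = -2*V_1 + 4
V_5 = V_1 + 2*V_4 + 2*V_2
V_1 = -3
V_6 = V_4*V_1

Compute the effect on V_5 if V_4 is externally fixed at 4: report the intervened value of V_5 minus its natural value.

-2

Intervening sets V_4 = 4 and removes its equation (V_4 = 5 if V_3 >= 5 else 7).
V_5 = V_1 + 2*V_4 + 2*V_2  [with V_1=-3, V_4=4, V_2=5]  = 15
Without intervention: V_3 = -2*V_1 + 4  [with V_1=-3]  = 10; V_4 = 5 if V_3 >= 5 else 7  [with V_3=10]  = 5; V_5 = V_1 + 2*V_4 + 2*V_2  [with V_1=-3, V_4=5, V_2=5]  = 17.
Change = 15 − 17 = -2.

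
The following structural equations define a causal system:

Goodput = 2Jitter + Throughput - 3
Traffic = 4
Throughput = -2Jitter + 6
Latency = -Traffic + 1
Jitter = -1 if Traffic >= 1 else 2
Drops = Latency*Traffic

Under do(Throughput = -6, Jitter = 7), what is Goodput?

Setting Throughput = -6, Jitter = 7 by intervention discards those variables' equations.
Goodput = 2Jitter + Throughput - 3  [with Jitter=7, Throughput=-6]  = 5

5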